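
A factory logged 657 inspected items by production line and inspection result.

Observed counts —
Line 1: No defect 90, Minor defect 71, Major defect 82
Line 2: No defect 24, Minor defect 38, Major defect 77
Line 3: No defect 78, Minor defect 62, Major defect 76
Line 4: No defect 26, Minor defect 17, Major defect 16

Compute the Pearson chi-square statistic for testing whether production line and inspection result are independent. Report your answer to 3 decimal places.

Row totals: 243, 139, 216, 59. Column totals: 218, 188, 251. Grand total N = 657.
Expected counts (row total × column total / N):
  Line 1, No defect: 243×218/657 = 80.6301
  Line 1, Minor defect: 243×188/657 = 69.5342
  Line 1, Major defect: 243×251/657 = 92.8356
  Line 2, No defect: 139×218/657 = 46.1218
  Line 2, Minor defect: 139×188/657 = 39.7747
  Line 2, Major defect: 139×251/657 = 53.1035
  Line 3, No defect: 216×218/657 = 71.6712
  Line 3, Minor defect: 216×188/657 = 61.8082
  Line 3, Major defect: 216×251/657 = 82.5205
  Line 4, No defect: 59×218/657 = 19.5769
  Line 4, Minor defect: 59×188/657 = 16.8828
  Line 4, Major defect: 59×251/657 = 22.5403
Contributions (O − E)²/E:
  (90 − 80.6301)²/80.6301 = 1.0889
  (71 − 69.5342)²/69.5342 = 0.0309
  (82 − 92.8356)²/92.8356 = 1.2647
  (24 − 46.1218)²/46.1218 = 10.6105
  (38 − 39.7747)²/39.7747 = 0.0792
  (77 − 53.1035)²/53.1035 = 10.7534
  (78 − 71.6712)²/71.6712 = 0.5589
  (62 − 61.8082)²/61.8082 = 0.0006
  (76 − 82.5205)²/82.5205 = 0.5152
  (26 − 19.5769)²/19.5769 = 2.1074
  (17 − 16.8828)²/16.8828 = 0.0008
  (16 − 22.5403)²/22.5403 = 1.8977
χ² = 1.0889 + 0.0309 + 1.2647 + 10.6105 + 0.0792 + 10.7534 + 0.5589 + 0.0006 + 0.5152 + 2.1074 + 0.0008 + 1.8977 = 28.908

28.908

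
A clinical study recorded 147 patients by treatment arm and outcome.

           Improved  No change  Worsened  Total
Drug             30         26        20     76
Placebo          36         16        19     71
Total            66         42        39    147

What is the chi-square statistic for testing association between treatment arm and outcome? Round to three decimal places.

2.785

Grand total N = 147.
Expected counts (row total × column total / N):
  Drug, Improved: 76×66/147 = 34.1224
  Drug, No change: 76×42/147 = 21.7143
  Drug, Worsened: 76×39/147 = 20.1633
  Placebo, Improved: 71×66/147 = 31.8776
  Placebo, No change: 71×42/147 = 20.2857
  Placebo, Worsened: 71×39/147 = 18.8367
Contributions (O − E)²/E:
  (30 − 34.1224)²/34.1224 = 0.4980
  (26 − 21.7143)²/21.7143 = 0.8459
  (20 − 20.1633)²/20.1633 = 0.0013
  (36 − 31.8776)²/31.8776 = 0.5331
  (16 − 20.2857)²/20.2857 = 0.9054
  (19 − 18.8367)²/18.8367 = 0.0014
χ² = 0.4980 + 0.8459 + 0.0013 + 0.5331 + 0.9054 + 0.0014 = 2.785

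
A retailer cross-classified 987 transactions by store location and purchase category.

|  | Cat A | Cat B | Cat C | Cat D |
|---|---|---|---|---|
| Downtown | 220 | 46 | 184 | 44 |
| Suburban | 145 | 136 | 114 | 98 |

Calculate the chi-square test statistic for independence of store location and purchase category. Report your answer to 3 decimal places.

Row totals: 494, 493. Column totals: 365, 182, 298, 142. Grand total N = 987.
Expected counts (row total × column total / N):
  Downtown, Cat A: 494×365/987 = 182.6849
  Downtown, Cat B: 494×182/987 = 91.0922
  Downtown, Cat C: 494×298/987 = 149.1510
  Downtown, Cat D: 494×142/987 = 71.0719
  Suburban, Cat A: 493×365/987 = 182.3151
  Suburban, Cat B: 493×182/987 = 90.9078
  Suburban, Cat C: 493×298/987 = 148.8490
  Suburban, Cat D: 493×142/987 = 70.9281
Contributions (O − E)²/E:
  (220 − 182.6849)²/182.6849 = 7.6220
  (46 − 91.0922)²/91.0922 = 22.3214
  (184 − 149.1510)²/149.1510 = 8.1424
  (44 − 71.0719)²/71.0719 = 10.3119
  (145 − 182.3151)²/182.3151 = 7.6374
  (136 − 90.9078)²/90.9078 = 22.3667
  (114 − 148.8490)²/148.8490 = 8.1590
  (98 − 70.9281)²/70.9281 = 10.3328
χ² = 7.6220 + 22.3214 + 8.1424 + 10.3119 + 7.6374 + 22.3667 + 8.1590 + 10.3328 = 96.894

96.894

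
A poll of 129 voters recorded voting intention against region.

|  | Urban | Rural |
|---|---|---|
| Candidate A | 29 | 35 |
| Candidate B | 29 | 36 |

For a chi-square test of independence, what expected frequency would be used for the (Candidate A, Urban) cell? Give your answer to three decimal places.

28.775

Row total (Candidate A) = 64; column total (Urban) = 58; grand total N = 129.
Expected count = (row total × column total) / N = 64 × 58 / 129 = 28.775.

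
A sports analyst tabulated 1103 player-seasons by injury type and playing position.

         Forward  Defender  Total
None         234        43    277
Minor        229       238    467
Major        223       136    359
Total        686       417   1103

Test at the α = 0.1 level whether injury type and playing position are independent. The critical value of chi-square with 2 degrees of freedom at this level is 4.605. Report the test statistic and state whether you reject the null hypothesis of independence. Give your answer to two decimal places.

Grand total N = 1103.
Expected counts (row total × column total / N):
  None, Forward: 277×686/1103 = 172.277
  None, Defender: 277×417/1103 = 104.723
  Minor, Forward: 467×686/1103 = 290.446
  Minor, Defender: 467×417/1103 = 176.554
  Major, Forward: 359×686/1103 = 223.277
  Major, Defender: 359×417/1103 = 135.723
Contributions (O − E)²/E:
  (234 − 172.277)²/172.277 = 22.1140
  (43 − 104.723)²/104.723 = 36.3791
  (229 − 290.446)²/290.446 = 12.9994
  (238 − 176.554)²/176.554 = 21.3850
  (223 − 223.277)²/223.277 = 0.0003
  (136 − 135.723)²/135.723 = 0.0006
χ² = 22.1140 + 36.3791 + 12.9994 + 21.3850 + 0.0003 + 0.0006 = 92.88
df = (3−1)(2−1) = 2. Since 92.88 > 4.605, reject the null hypothesis of independence at α = 0.1.

92.88; reject H₀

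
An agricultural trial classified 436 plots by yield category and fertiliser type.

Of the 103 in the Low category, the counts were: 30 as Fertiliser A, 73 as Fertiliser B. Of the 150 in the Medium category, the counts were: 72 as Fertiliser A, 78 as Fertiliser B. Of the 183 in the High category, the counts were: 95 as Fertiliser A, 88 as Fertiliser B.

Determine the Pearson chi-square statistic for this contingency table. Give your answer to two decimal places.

14.55

Row totals: 103, 150, 183. Column totals: 197, 239. Grand total N = 436.
Expected counts (row total × column total / N):
  Low, Fertiliser A: 103×197/436 = 46.539
  Low, Fertiliser B: 103×239/436 = 56.461
  Medium, Fertiliser A: 150×197/436 = 67.775
  Medium, Fertiliser B: 150×239/436 = 82.225
  High, Fertiliser A: 183×197/436 = 82.686
  High, Fertiliser B: 183×239/436 = 100.314
Contributions (O − E)²/E:
  (30 − 46.539)²/46.539 = 5.8776
  (73 − 56.461)²/56.461 = 4.8447
  (72 − 67.775)²/67.775 = 0.2634
  (78 − 82.225)²/82.225 = 0.2171
  (95 − 82.686)²/82.686 = 1.8339
  (88 − 100.314)²/100.314 = 1.5116
χ² = 5.8776 + 4.8447 + 0.2634 + 0.2171 + 1.8339 + 1.5116 = 14.55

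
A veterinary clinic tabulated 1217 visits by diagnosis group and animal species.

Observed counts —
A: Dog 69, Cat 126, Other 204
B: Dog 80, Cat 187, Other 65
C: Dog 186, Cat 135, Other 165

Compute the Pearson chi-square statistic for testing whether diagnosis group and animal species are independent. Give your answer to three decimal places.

Row totals: 399, 332, 486. Column totals: 335, 448, 434. Grand total N = 1217.
Expected counts (row total × column total / N):
  A, Dog: 399×335/1217 = 109.8316
  A, Cat: 399×448/1217 = 146.8792
  A, Other: 399×434/1217 = 142.2892
  B, Dog: 332×335/1217 = 91.3887
  B, Cat: 332×448/1217 = 122.2153
  B, Other: 332×434/1217 = 118.3961
  C, Dog: 486×335/1217 = 133.7798
  C, Cat: 486×448/1217 = 178.9055
  C, Other: 486×434/1217 = 173.3147
Contributions (O − E)²/E:
  (69 − 109.8316)²/109.8316 = 15.1798
  (126 − 146.8792)²/146.8792 = 2.9680
  (204 − 142.2892)²/142.2892 = 26.7640
  (80 − 91.3887)²/91.3887 = 1.4192
  (187 − 122.2153)²/122.2153 = 34.3415
  (65 − 118.3961)²/118.3961 = 24.0814
  (186 − 133.7798)²/133.7798 = 20.3839
  (135 − 178.9055)²/178.9055 = 10.7749
  (165 − 173.3147)²/173.3147 = 0.3989
χ² = 15.1798 + 2.9680 + 26.7640 + 1.4192 + 34.3415 + 24.0814 + 20.3839 + 10.7749 + 0.3989 = 136.312

136.312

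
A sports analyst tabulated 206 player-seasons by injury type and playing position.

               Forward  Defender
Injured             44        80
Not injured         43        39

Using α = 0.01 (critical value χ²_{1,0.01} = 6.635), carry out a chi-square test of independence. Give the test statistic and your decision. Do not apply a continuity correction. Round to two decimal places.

5.82; fail to reject H₀

Row totals: 124, 82. Column totals: 87, 119. Grand total N = 206.
Expected counts (row total × column total / N):
  Injured, Forward: 124×87/206 = 52.369
  Injured, Defender: 124×119/206 = 71.631
  Not injured, Forward: 82×87/206 = 34.631
  Not injured, Defender: 82×119/206 = 47.369
Contributions (O − E)²/E:
  (44 − 52.369)²/52.369 = 1.3374
  (80 − 71.631)²/71.631 = 0.9778
  (43 − 34.631)²/34.631 = 2.0225
  (39 − 47.369)²/47.369 = 1.4786
χ² = 1.3374 + 0.9778 + 2.0225 + 1.4786 = 5.82
df = (2−1)(2−1) = 1. Since 5.82 < 6.635, fail to reject the null hypothesis of independence at α = 0.01.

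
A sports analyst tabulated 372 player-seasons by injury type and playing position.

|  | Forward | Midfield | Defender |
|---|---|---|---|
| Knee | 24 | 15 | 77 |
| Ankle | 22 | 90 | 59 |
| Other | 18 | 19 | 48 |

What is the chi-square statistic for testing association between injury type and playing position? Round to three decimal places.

Row totals: 116, 171, 85. Column totals: 64, 124, 184. Grand total N = 372.
Expected counts (row total × column total / N):
  Knee, Forward: 116×64/372 = 19.95699
  Knee, Midfield: 116×124/372 = 38.66667
  Knee, Defender: 116×184/372 = 57.37634
  Ankle, Forward: 171×64/372 = 29.41935
  Ankle, Midfield: 171×124/372 = 57.00000
  Ankle, Defender: 171×184/372 = 84.58065
  Other, Forward: 85×64/372 = 14.62366
  Other, Midfield: 85×124/372 = 28.33333
  Other, Defender: 85×184/372 = 42.04301
Contributions (O − E)²/E:
  (24 − 19.95699)²/19.95699 = 0.8191
  (15 − 38.66667)²/38.66667 = 14.4856
  (77 − 57.37634)²/57.37634 = 6.7116
  (22 − 29.41935)²/29.41935 = 1.8711
  (90 − 57.00000)²/57.00000 = 19.1053
  (59 − 84.58065)²/84.58065 = 7.7366
  (18 − 14.62366)²/14.62366 = 0.7795
  (19 − 28.33333)²/28.33333 = 3.0745
  (48 − 42.04301)²/42.04301 = 0.8440
χ² = 0.8191 + 14.4856 + 6.7116 + 1.8711 + 19.1053 + 7.7366 + 0.7795 + 3.0745 + 0.8440 = 55.427

55.427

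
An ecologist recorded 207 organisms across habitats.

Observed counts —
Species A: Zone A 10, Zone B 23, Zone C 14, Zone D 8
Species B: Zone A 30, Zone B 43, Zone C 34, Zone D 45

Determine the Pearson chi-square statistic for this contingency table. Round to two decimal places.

Row totals: 55, 152. Column totals: 40, 66, 48, 53. Grand total N = 207.
Expected counts (row total × column total / N):
  Species A, Zone A: 55×40/207 = 10.628
  Species A, Zone B: 55×66/207 = 17.536
  Species A, Zone C: 55×48/207 = 12.754
  Species A, Zone D: 55×53/207 = 14.082
  Species B, Zone A: 152×40/207 = 29.372
  Species B, Zone B: 152×66/207 = 48.464
  Species B, Zone C: 152×48/207 = 35.246
  Species B, Zone D: 152×53/207 = 38.918
Contributions (O − E)²/E:
  (10 − 10.628)²/10.628 = 0.0371
  (23 − 17.536)²/17.536 = 1.7025
  (14 − 12.754)²/12.754 = 0.1217
  (8 − 14.082)²/14.082 = 2.6268
  (30 − 29.372)²/29.372 = 0.0134
  (43 − 48.464)²/48.464 = 0.6160
  (34 − 35.246)²/35.246 = 0.0440
  (45 − 38.918)²/38.918 = 0.9505
χ² = 0.0371 + 1.7025 + 0.1217 + 2.6268 + 0.0134 + 0.6160 + 0.0440 + 0.9505 = 6.11

6.11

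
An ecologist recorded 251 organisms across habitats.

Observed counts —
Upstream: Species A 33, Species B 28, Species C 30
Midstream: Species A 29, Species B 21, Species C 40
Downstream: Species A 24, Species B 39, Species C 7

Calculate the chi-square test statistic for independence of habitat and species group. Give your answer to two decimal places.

Row totals: 91, 90, 70. Column totals: 86, 88, 77. Grand total N = 251.
Expected counts (row total × column total / N):
  Upstream, Species A: 91×86/251 = 31.179
  Upstream, Species B: 91×88/251 = 31.904
  Upstream, Species C: 91×77/251 = 27.916
  Midstream, Species A: 90×86/251 = 30.837
  Midstream, Species B: 90×88/251 = 31.554
  Midstream, Species C: 90×77/251 = 27.610
  Downstream, Species A: 70×86/251 = 23.984
  Downstream, Species B: 70×88/251 = 24.542
  Downstream, Species C: 70×77/251 = 21.474
Contributions (O − E)²/E:
  (33 − 31.179)²/31.179 = 0.1064
  (28 − 31.904)²/31.904 = 0.4777
  (30 − 27.916)²/27.916 = 0.1556
  (29 − 30.837)²/30.837 = 0.1094
  (21 − 31.554)²/31.554 = 3.5300
  (40 − 27.610)²/27.610 = 5.5600
  (24 − 23.984)²/23.984 = 0.0000
  (39 − 24.542)²/24.542 = 8.5174
  (7 − 21.474)²/21.474 = 9.7558
χ² = 0.1064 + 0.4777 + 0.1556 + 0.1094 + 3.5300 + 5.5600 + 0.0000 + 8.5174 + 9.7558 = 28.21

28.21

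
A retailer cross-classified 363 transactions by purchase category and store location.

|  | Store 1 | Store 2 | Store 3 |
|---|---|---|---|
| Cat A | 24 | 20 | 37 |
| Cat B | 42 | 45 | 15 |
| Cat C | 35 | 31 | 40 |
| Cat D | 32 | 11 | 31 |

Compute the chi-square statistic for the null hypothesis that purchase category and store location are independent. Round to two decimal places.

Row totals: 81, 102, 106, 74. Column totals: 133, 107, 123. Grand total N = 363.
Expected counts (row total × column total / N):
  Cat A, Store 1: 81×133/363 = 29.678
  Cat A, Store 2: 81×107/363 = 23.876
  Cat A, Store 3: 81×123/363 = 27.446
  Cat B, Store 1: 102×133/363 = 37.372
  Cat B, Store 2: 102×107/363 = 30.066
  Cat B, Store 3: 102×123/363 = 34.562
  Cat C, Store 1: 106×133/363 = 38.837
  Cat C, Store 2: 106×107/363 = 31.245
  Cat C, Store 3: 106×123/363 = 35.917
  Cat D, Store 1: 74×133/363 = 27.113
  Cat D, Store 2: 74×107/363 = 21.813
  Cat D, Store 3: 74×123/363 = 25.074
Contributions (O − E)²/E:
  (24 − 29.678)²/29.678 = 1.0863
  (20 − 23.876)²/23.876 = 0.6292
  (37 − 27.446)²/27.446 = 3.3258
  (42 − 37.372)²/37.372 = 0.5731
  (45 − 30.066)²/30.066 = 7.4178
  (15 − 34.562)²/34.562 = 11.0720
  (35 − 38.837)²/38.837 = 0.3791
  (31 − 31.245)²/31.245 = 0.0019
  (40 − 35.917)²/35.917 = 0.4642
  (32 − 27.113)²/27.113 = 0.8809
  (11 − 21.813)²/21.813 = 5.3602
  (31 − 25.074)²/25.074 = 1.4006
χ² = 1.0863 + 0.6292 + 3.3258 + 0.5731 + 7.4178 + 11.0720 + 0.3791 + 0.0019 + 0.4642 + 0.8809 + 5.3602 + 1.4006 = 32.59

32.59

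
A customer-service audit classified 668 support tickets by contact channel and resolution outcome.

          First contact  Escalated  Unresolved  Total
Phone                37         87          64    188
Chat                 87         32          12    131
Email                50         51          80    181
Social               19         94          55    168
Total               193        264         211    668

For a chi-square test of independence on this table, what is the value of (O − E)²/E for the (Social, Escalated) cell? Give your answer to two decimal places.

11.48

Row total (Social) = 168; column total (Escalated) = 264; N = 668.
Expected count E = 168 × 264 / 668 = 66.395.
Contribution = (O − E)²/E = (94 − 66.395)² / 66.395 = 11.48.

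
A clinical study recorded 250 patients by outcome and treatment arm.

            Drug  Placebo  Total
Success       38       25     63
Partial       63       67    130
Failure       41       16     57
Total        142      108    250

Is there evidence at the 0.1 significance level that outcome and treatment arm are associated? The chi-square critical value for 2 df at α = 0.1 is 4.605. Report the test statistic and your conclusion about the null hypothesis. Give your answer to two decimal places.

Grand total N = 250.
Expected counts (row total × column total / N):
  Success, Drug: 63×142/250 = 35.784
  Success, Placebo: 63×108/250 = 27.216
  Partial, Drug: 130×142/250 = 73.840
  Partial, Placebo: 130×108/250 = 56.160
  Failure, Drug: 57×142/250 = 32.376
  Failure, Placebo: 57×108/250 = 24.624
Contributions (O − E)²/E:
  (38 − 35.784)²/35.784 = 0.1372
  (25 − 27.216)²/27.216 = 0.1804
  (63 − 73.840)²/73.840 = 1.5914
  (67 − 56.160)²/56.160 = 2.0923
  (41 − 32.376)²/32.376 = 2.2972
  (16 − 24.624)²/24.624 = 3.0204
χ² = 0.1372 + 0.1804 + 1.5914 + 2.0923 + 2.2972 + 3.0204 = 9.32
df = (3−1)(2−1) = 2. Since 9.32 > 4.605, reject the null hypothesis of independence at α = 0.1.

9.32; reject H₀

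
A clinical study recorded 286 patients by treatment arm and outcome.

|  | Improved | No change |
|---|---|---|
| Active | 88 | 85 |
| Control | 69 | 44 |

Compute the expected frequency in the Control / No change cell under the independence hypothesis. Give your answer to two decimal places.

Row total (Control) = 113; column total (No change) = 129; grand total N = 286.
Expected count = (row total × column total) / N = 113 × 129 / 286 = 50.97.

50.97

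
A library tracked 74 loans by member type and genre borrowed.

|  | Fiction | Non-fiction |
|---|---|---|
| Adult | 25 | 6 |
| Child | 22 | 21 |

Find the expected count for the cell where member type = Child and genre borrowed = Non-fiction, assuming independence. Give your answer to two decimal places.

15.69

Row total (Child) = 43; column total (Non-fiction) = 27; grand total N = 74.
Expected count = (row total × column total) / N = 43 × 27 / 74 = 15.69.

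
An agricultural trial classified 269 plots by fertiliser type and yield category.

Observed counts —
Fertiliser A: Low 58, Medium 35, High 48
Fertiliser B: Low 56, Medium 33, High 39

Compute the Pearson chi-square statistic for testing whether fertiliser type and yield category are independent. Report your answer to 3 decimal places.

0.398

Row totals: 141, 128. Column totals: 114, 68, 87. Grand total N = 269.
Expected counts (row total × column total / N):
  Fertiliser A, Low: 141×114/269 = 59.7546
  Fertiliser A, Medium: 141×68/269 = 35.6431
  Fertiliser A, High: 141×87/269 = 45.6022
  Fertiliser B, Low: 128×114/269 = 54.2454
  Fertiliser B, Medium: 128×68/269 = 32.3569
  Fertiliser B, High: 128×87/269 = 41.3978
Contributions (O − E)²/E:
  (58 − 59.7546)²/59.7546 = 0.0515
  (35 − 35.6431)²/35.6431 = 0.0116
  (48 − 45.6022)²/45.6022 = 0.1261
  (56 − 54.2454)²/54.2454 = 0.0568
  (33 − 32.3569)²/32.3569 = 0.0128
  (39 − 41.3978)²/41.3978 = 0.1389
χ² = 0.0515 + 0.0116 + 0.1261 + 0.0568 + 0.0128 + 0.1389 = 0.398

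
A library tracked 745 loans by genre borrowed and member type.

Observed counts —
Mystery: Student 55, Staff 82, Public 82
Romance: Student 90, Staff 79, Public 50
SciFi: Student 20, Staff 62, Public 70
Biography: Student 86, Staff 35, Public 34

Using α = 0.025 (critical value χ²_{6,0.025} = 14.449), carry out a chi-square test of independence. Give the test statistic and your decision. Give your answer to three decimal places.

Row totals: 219, 219, 152, 155. Column totals: 251, 258, 236. Grand total N = 745.
Expected counts (row total × column total / N):
  Mystery, Student: 219×251/745 = 73.7839
  Mystery, Staff: 219×258/745 = 75.8416
  Mystery, Public: 219×236/745 = 69.3745
  Romance, Student: 219×251/745 = 73.7839
  Romance, Staff: 219×258/745 = 75.8416
  Romance, Public: 219×236/745 = 69.3745
  SciFi, Student: 152×251/745 = 51.2107
  SciFi, Staff: 152×258/745 = 52.6389
  SciFi, Public: 152×236/745 = 48.1503
  Biography, Student: 155×251/745 = 52.2215
  Biography, Staff: 155×258/745 = 53.6779
  Biography, Public: 155×236/745 = 49.1007
Contributions (O − E)²/E:
  (55 − 73.7839)²/73.7839 = 4.7820
  (82 − 75.8416)²/75.8416 = 0.5001
  (82 − 69.3745)²/69.3745 = 2.2977
  (90 − 73.7839)²/73.7839 = 3.5639
  (79 − 75.8416)²/75.8416 = 0.1315
  (50 − 69.3745)²/69.3745 = 5.4108
  (20 − 51.2107)²/51.2107 = 19.0216
  (62 − 52.6389)²/52.6389 = 1.6647
  (70 − 48.1503)²/48.1503 = 9.9150
  (86 − 52.2215)²/52.2215 = 21.8490
  (35 − 53.6779)²/53.6779 = 6.4992
  (34 − 49.1007)²/49.1007 = 4.6442
χ² = 4.7820 + 0.5001 + 2.2977 + 3.5639 + 0.1315 + 5.4108 + 19.0216 + 1.6647 + 9.9150 + 21.8490 + 6.4992 + 4.6442 = 80.280
df = (4−1)(3−1) = 6. Since 80.280 > 14.449, reject the null hypothesis of independence at α = 0.025.

80.280; reject H₀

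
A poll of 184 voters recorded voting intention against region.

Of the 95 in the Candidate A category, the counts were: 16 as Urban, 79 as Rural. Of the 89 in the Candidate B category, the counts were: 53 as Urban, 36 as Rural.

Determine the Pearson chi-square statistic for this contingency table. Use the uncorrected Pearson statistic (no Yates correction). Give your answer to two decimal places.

Row totals: 95, 89. Column totals: 69, 115. Grand total N = 184.
Expected counts (row total × column total / N):
  Candidate A, Urban: 95×69/184 = 35.625
  Candidate A, Rural: 95×115/184 = 59.375
  Candidate B, Urban: 89×69/184 = 33.375
  Candidate B, Rural: 89×115/184 = 55.625
Contributions (O − E)²/E:
  (16 − 35.625)²/35.625 = 10.8110
  (79 − 59.375)²/59.375 = 6.4866
  (53 − 33.375)²/33.375 = 11.5398
  (36 − 55.625)²/55.625 = 6.9239
χ² = 10.8110 + 6.4866 + 11.5398 + 6.9239 = 35.76

35.76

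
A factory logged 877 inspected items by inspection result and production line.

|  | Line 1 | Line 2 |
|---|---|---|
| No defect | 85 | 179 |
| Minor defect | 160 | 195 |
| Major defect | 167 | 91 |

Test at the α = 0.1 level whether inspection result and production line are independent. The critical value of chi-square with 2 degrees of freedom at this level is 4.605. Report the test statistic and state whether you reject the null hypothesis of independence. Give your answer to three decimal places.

56.311; reject H₀

Row totals: 264, 355, 258. Column totals: 412, 465. Grand total N = 877.
Expected counts (row total × column total / N):
  No defect, Line 1: 264×412/877 = 124.0228
  No defect, Line 2: 264×465/877 = 139.9772
  Minor defect, Line 1: 355×412/877 = 166.7731
  Minor defect, Line 2: 355×465/877 = 188.2269
  Major defect, Line 1: 258×412/877 = 121.2041
  Major defect, Line 2: 258×465/877 = 136.7959
Contributions (O − E)²/E:
  (85 − 124.0228)²/124.0228 = 12.2782
  (179 − 139.9772)²/139.9772 = 10.8788
  (160 − 166.7731)²/166.7731 = 0.2751
  (195 − 188.2269)²/188.2269 = 0.2437
  (167 − 121.2041)²/121.2041 = 17.3036
  (91 − 136.7959)²/136.7959 = 15.3313
χ² = 12.2782 + 10.8788 + 0.2751 + 0.2437 + 17.3036 + 15.3313 = 56.311
df = (3−1)(2−1) = 2. Since 56.311 > 4.605, reject the null hypothesis of independence at α = 0.1.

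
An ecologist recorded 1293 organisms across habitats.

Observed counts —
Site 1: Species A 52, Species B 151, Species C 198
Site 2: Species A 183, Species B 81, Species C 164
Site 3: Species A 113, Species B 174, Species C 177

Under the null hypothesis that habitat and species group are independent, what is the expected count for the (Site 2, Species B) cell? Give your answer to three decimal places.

134.391

Row total (Site 2) = 428; column total (Species B) = 406; grand total N = 1293.
Expected count = (row total × column total) / N = 428 × 406 / 1293 = 134.391.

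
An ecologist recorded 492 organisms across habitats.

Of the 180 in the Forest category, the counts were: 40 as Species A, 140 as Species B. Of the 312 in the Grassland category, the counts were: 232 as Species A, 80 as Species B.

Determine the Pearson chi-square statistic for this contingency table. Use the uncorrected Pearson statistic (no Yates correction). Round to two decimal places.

Row totals: 180, 312. Column totals: 272, 220. Grand total N = 492.
Expected counts (row total × column total / N):
  Forest, Species A: 180×272/492 = 99.512
  Forest, Species B: 180×220/492 = 80.488
  Grassland, Species A: 312×272/492 = 172.488
  Grassland, Species B: 312×220/492 = 139.512
Contributions (O − E)²/E:
  (40 − 99.512)²/99.512 = 35.5905
  (140 − 80.488)²/80.488 = 44.0026
  (232 − 172.488)²/172.488 = 20.5329
  (80 − 139.512)²/139.512 = 25.3862
χ² = 35.5905 + 44.0026 + 20.5329 + 25.3862 = 125.51

125.51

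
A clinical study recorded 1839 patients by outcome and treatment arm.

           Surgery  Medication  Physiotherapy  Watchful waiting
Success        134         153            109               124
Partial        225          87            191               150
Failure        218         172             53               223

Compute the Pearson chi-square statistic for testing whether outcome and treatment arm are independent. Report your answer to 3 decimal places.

141.770

Row totals: 520, 653, 666. Column totals: 577, 412, 353, 497. Grand total N = 1839.
Expected counts (row total × column total / N):
  Success, Surgery: 520×577/1839 = 163.1539
  Success, Medication: 520×412/1839 = 116.4981
  Success, Physiotherapy: 520×353/1839 = 99.8151
  Success, Watchful waiting: 520×497/1839 = 140.5329
  Partial, Surgery: 653×577/1839 = 204.8836
  Partial, Medication: 653×412/1839 = 146.2947
  Partial, Physiotherapy: 653×353/1839 = 125.3448
  Partial, Watchful waiting: 653×497/1839 = 176.4769
  Failure, Surgery: 666×577/1839 = 208.9625
  Failure, Medication: 666×412/1839 = 149.2072
  Failure, Physiotherapy: 666×353/1839 = 127.8401
  Failure, Watchful waiting: 666×497/1839 = 179.9902
Contributions (O − E)²/E:
  (134 − 163.1539)²/163.1539 = 5.2095
  (153 − 116.4981)²/116.4981 = 11.4370
  (109 − 99.8151)²/99.8151 = 0.8452
  (124 − 140.5329)²/140.5329 = 1.9450
  (225 − 204.8836)²/204.8836 = 1.9751
  (87 − 146.2947)²/146.2947 = 24.0327
  (191 − 125.3448)²/125.3448 = 34.3900
  (150 − 176.4769)²/176.4769 = 3.9723
  (218 − 208.9625)²/208.9625 = 0.3909
  (172 − 149.2072)²/149.2072 = 3.4818
  (53 − 127.8401)²/127.8401 = 43.8129
  (223 − 179.9902)²/179.9902 = 10.2775
χ² = 5.2095 + 11.4370 + 0.8452 + 1.9450 + 1.9751 + 24.0327 + 34.3900 + 3.9723 + 0.3909 + 3.4818 + 43.8129 + 10.2775 = 141.770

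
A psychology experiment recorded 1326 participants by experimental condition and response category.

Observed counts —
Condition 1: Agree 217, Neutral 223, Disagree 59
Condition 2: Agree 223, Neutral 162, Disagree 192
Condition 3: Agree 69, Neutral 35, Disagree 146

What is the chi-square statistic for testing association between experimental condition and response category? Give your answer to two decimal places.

189.15

Row totals: 499, 577, 250. Column totals: 509, 420, 397. Grand total N = 1326.
Expected counts (row total × column total / N):
  Condition 1, Agree: 499×509/1326 = 191.547
  Condition 1, Neutral: 499×420/1326 = 158.054
  Condition 1, Disagree: 499×397/1326 = 149.399
  Condition 2, Agree: 577×509/1326 = 221.488
  Condition 2, Neutral: 577×420/1326 = 182.760
  Condition 2, Disagree: 577×397/1326 = 172.752
  Condition 3, Agree: 250×509/1326 = 95.965
  Condition 3, Neutral: 250×420/1326 = 79.186
  Condition 3, Disagree: 250×397/1326 = 74.849
Contributions (O − E)²/E:
  (217 − 191.547)²/191.547 = 3.3822
  (223 − 158.054)²/158.054 = 26.6870
  (59 − 149.399)²/149.399 = 54.6990
  (223 − 221.488)²/221.488 = 0.0103
  (162 − 182.760)²/182.760 = 2.3582
  (192 − 172.752)²/172.752 = 2.1446
  (69 − 95.965)²/95.965 = 7.5768
  (35 − 79.186)²/79.186 = 24.6559
  (146 − 74.849)²/74.849 = 67.6357
χ² = 3.3822 + 26.6870 + 54.6990 + 0.0103 + 2.3582 + 2.1446 + 7.5768 + 24.6559 + 67.6357 = 189.15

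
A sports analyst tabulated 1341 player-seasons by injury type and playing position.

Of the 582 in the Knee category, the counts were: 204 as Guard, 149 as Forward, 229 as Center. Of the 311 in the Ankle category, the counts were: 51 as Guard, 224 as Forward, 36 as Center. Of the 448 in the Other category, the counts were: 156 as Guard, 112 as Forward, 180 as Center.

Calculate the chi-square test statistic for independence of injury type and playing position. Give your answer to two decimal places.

Row totals: 582, 311, 448. Column totals: 411, 485, 445. Grand total N = 1341.
Expected counts (row total × column total / N):
  Knee, Guard: 582×411/1341 = 178.376
  Knee, Forward: 582×485/1341 = 210.492
  Knee, Center: 582×445/1341 = 193.132
  Ankle, Guard: 311×411/1341 = 95.318
  Ankle, Forward: 311×485/1341 = 112.479
  Ankle, Center: 311×445/1341 = 103.203
  Other, Guard: 448×411/1341 = 137.306
  Other, Forward: 448×485/1341 = 162.028
  Other, Center: 448×445/1341 = 148.665
Contributions (O − E)²/E:
  (204 − 178.376)²/178.376 = 3.6809
  (149 − 210.492)²/210.492 = 17.9639
  (229 − 193.132)²/193.132 = 6.6613
  (51 − 95.318)²/95.318 = 20.6056
  (224 − 112.479)²/112.479 = 110.5712
  (36 − 103.203)²/103.203 = 43.7608
  (156 − 137.306)²/137.306 = 2.5452
  (112 − 162.028)²/162.028 = 15.4467
  (180 − 148.665)²/148.665 = 6.6047
χ² = 3.6809 + 17.9639 + 6.6613 + 20.6056 + 110.5712 + 43.7608 + 2.5452 + 15.4467 + 6.6047 = 227.84

227.84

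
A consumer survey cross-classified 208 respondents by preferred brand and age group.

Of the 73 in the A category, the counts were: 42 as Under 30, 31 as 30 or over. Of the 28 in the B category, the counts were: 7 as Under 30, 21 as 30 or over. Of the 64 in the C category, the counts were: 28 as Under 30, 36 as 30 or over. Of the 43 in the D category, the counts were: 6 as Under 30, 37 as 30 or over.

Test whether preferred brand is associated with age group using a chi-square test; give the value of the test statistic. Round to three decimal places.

24.526

Row totals: 73, 28, 64, 43. Column totals: 83, 125. Grand total N = 208.
Expected counts (row total × column total / N):
  A, Under 30: 73×83/208 = 29.12981
  A, 30 or over: 73×125/208 = 43.87019
  B, Under 30: 28×83/208 = 11.17308
  B, 30 or over: 28×125/208 = 16.82692
  C, Under 30: 64×83/208 = 25.53846
  C, 30 or over: 64×125/208 = 38.46154
  D, Under 30: 43×83/208 = 17.15865
  D, 30 or over: 43×125/208 = 25.84135
Contributions (O − E)²/E:
  (42 − 29.12981)²/29.12981 = 5.6863
  (31 − 43.87019)²/43.87019 = 3.7757
  (7 − 11.17308)²/11.17308 = 1.5586
  (21 − 16.82692)²/16.82692 = 1.0349
  (28 − 25.53846)²/25.53846 = 0.2373
  (36 − 38.46154)²/38.46154 = 0.1575
  (6 − 17.15865)²/17.15865 = 7.2567
  (37 − 25.84135)²/25.84135 = 4.8185
χ² = 5.6863 + 3.7757 + 1.5586 + 1.0349 + 0.2373 + 0.1575 + 7.2567 + 4.8185 = 24.526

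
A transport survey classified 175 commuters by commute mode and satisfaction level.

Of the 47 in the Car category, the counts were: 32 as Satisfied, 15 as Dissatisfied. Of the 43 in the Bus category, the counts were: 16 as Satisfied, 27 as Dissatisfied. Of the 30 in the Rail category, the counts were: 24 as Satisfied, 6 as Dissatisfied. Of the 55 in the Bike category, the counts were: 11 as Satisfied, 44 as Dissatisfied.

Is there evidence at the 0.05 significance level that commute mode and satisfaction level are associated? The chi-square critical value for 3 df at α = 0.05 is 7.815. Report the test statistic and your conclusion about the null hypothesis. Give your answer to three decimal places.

Row totals: 47, 43, 30, 55. Column totals: 83, 92. Grand total N = 175.
Expected counts (row total × column total / N):
  Car, Satisfied: 47×83/175 = 22.2914
  Car, Dissatisfied: 47×92/175 = 24.7086
  Bus, Satisfied: 43×83/175 = 20.3943
  Bus, Dissatisfied: 43×92/175 = 22.6057
  Rail, Satisfied: 30×83/175 = 14.2286
  Rail, Dissatisfied: 30×92/175 = 15.7714
  Bike, Satisfied: 55×83/175 = 26.0857
  Bike, Dissatisfied: 55×92/175 = 28.9143
Contributions (O − E)²/E:
  (32 − 22.2914)²/22.2914 = 4.2284
  (15 − 24.7086)²/24.7086 = 3.8147
  (16 − 20.3943)²/20.3943 = 0.9468
  (27 − 22.6057)²/22.6057 = 0.8542
  (24 − 14.2286)²/14.2286 = 6.7104
  (6 − 15.7714)²/15.7714 = 6.0540
  (11 − 26.0857)²/26.0857 = 8.7243
  (44 − 28.9143)²/28.9143 = 7.8708
χ² = 4.2284 + 3.8147 + 0.9468 + 0.8542 + 6.7104 + 6.0540 + 8.7243 + 7.8708 = 39.204
df = (4−1)(2−1) = 3. Since 39.204 > 7.815, reject the null hypothesis of independence at α = 0.05.

39.204; reject H₀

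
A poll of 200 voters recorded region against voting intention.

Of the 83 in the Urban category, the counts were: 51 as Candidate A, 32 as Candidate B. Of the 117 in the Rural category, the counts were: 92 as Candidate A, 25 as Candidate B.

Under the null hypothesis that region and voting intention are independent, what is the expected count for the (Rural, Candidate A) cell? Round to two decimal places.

Row total (Rural) = 117; column total (Candidate A) = 143; grand total N = 200.
Expected count = (row total × column total) / N = 117 × 143 / 200 = 83.66.

83.66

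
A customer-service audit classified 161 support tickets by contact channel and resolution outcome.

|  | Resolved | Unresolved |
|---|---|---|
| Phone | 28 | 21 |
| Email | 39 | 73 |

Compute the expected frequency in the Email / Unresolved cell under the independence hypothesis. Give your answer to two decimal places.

65.39

Row total (Email) = 112; column total (Unresolved) = 94; grand total N = 161.
Expected count = (row total × column total) / N = 112 × 94 / 161 = 65.39.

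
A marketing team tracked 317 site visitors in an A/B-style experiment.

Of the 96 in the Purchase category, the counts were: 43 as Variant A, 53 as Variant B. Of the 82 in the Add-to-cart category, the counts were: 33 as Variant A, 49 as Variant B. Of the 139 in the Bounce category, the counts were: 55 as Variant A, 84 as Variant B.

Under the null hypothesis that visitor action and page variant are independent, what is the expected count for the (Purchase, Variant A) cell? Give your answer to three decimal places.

39.672

Row total (Purchase) = 96; column total (Variant A) = 131; grand total N = 317.
Expected count = (row total × column total) / N = 96 × 131 / 317 = 39.672.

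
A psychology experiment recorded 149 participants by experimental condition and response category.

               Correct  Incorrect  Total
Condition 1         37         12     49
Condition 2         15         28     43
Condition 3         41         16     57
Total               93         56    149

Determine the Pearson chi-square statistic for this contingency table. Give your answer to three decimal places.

Grand total N = 149.
Expected counts (row total × column total / N):
  Condition 1, Correct: 49×93/149 = 30.5839
  Condition 1, Incorrect: 49×56/149 = 18.4161
  Condition 2, Correct: 43×93/149 = 26.8389
  Condition 2, Incorrect: 43×56/149 = 16.1611
  Condition 3, Correct: 57×93/149 = 35.5772
  Condition 3, Incorrect: 57×56/149 = 21.4228
Contributions (O − E)²/E:
  (37 − 30.5839)²/30.5839 = 1.3460
  (12 − 18.4161)²/18.4161 = 2.2353
  (15 − 26.8389)²/26.8389 = 5.2223
  (28 − 16.1611)²/16.1611 = 8.6726
  (41 − 35.5772)²/35.5772 = 0.8266
  (16 − 21.4228)²/21.4228 = 1.3727
χ² = 1.3460 + 2.2353 + 5.2223 + 8.6726 + 0.8266 + 1.3727 = 19.676

19.676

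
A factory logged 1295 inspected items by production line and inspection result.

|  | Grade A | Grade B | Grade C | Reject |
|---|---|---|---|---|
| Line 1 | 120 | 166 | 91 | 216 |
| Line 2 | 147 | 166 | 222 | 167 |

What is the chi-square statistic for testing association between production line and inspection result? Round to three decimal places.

55.042

Row totals: 593, 702. Column totals: 267, 332, 313, 383. Grand total N = 1295.
Expected counts (row total × column total / N):
  Line 1, Grade A: 593×267/1295 = 122.2633
  Line 1, Grade B: 593×332/1295 = 152.0278
  Line 1, Grade C: 593×313/1295 = 143.3274
  Line 1, Reject: 593×383/1295 = 175.3815
  Line 2, Grade A: 702×267/1295 = 144.7367
  Line 2, Grade B: 702×332/1295 = 179.9722
  Line 2, Grade C: 702×313/1295 = 169.6726
  Line 2, Reject: 702×383/1295 = 207.6185
Contributions (O − E)²/E:
  (120 − 122.2633)²/122.2633 = 0.0419
  (166 − 152.0278)²/152.0278 = 1.2841
  (91 − 143.3274)²/143.3274 = 19.1042
  (216 − 175.3815)²/175.3815 = 9.4073
  (147 − 144.7367)²/144.7367 = 0.0354
  (166 − 179.9722)²/179.9722 = 1.0847
  (222 − 169.6726)²/169.6726 = 16.1379
  (167 − 207.6185)²/207.6185 = 7.9466
χ² = 0.0419 + 1.2841 + 19.1042 + 9.4073 + 0.0354 + 1.0847 + 16.1379 + 7.9466 = 55.042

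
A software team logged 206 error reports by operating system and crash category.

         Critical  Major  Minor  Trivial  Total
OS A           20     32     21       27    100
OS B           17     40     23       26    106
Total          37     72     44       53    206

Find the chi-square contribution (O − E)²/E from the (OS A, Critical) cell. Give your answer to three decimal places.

Row total (OS A) = 100; column total (Critical) = 37; N = 206.
Expected count E = 100 × 37 / 206 = 17.9612.
Contribution = (O − E)²/E = (20 − 17.9612)² / 17.9612 = 0.231.

0.231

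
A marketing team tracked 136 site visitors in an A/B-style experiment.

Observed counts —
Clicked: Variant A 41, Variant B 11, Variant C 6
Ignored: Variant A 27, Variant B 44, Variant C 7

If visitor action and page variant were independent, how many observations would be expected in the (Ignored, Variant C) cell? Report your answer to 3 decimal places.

Row total (Ignored) = 78; column total (Variant C) = 13; grand total N = 136.
Expected count = (row total × column total) / N = 78 × 13 / 136 = 7.456.

7.456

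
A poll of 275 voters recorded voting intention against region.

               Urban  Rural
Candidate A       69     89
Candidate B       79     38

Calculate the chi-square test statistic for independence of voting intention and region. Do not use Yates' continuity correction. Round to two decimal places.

15.39

Row totals: 158, 117. Column totals: 148, 127. Grand total N = 275.
Expected counts (row total × column total / N):
  Candidate A, Urban: 158×148/275 = 85.033
  Candidate A, Rural: 158×127/275 = 72.967
  Candidate B, Urban: 117×148/275 = 62.967
  Candidate B, Rural: 117×127/275 = 54.033
Contributions (O − E)²/E:
  (69 − 85.033)²/85.033 = 3.0230
  (89 − 72.967)²/72.967 = 3.5229
  (79 − 62.967)²/62.967 = 4.0824
  (38 − 54.033)²/54.033 = 4.7574
χ² = 3.0230 + 3.5229 + 4.0824 + 4.7574 = 15.39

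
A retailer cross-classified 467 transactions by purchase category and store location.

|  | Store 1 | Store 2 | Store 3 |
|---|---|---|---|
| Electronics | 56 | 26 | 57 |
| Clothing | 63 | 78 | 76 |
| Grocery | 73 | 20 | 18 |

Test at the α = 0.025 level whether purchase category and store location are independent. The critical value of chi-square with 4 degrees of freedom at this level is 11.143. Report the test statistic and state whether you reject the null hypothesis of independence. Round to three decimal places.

50.250; reject H₀

Row totals: 139, 217, 111. Column totals: 192, 124, 151. Grand total N = 467.
Expected counts (row total × column total / N):
  Electronics, Store 1: 139×192/467 = 57.1478
  Electronics, Store 2: 139×124/467 = 36.9079
  Electronics, Store 3: 139×151/467 = 44.9443
  Clothing, Store 1: 217×192/467 = 89.2163
  Clothing, Store 2: 217×124/467 = 57.6188
  Clothing, Store 3: 217×151/467 = 70.1649
  Grocery, Store 1: 111×192/467 = 45.6360
  Grocery, Store 2: 111×124/467 = 29.4732
  Grocery, Store 3: 111×151/467 = 35.8908
Contributions (O − E)²/E:
  (56 − 57.1478)²/57.1478 = 0.0231
  (26 − 36.9079)²/36.9079 = 3.2238
  (57 − 44.9443)²/44.9443 = 3.2338
  (63 − 89.2163)²/89.2163 = 7.7037
  (78 − 57.6188)²/57.6188 = 7.2093
  (76 − 70.1649)²/70.1649 = 0.4853
  (73 − 45.6360)²/45.6360 = 16.4078
  (20 − 29.4732)²/29.4732 = 3.0449
  (18 − 35.8908)²/35.8908 = 8.9182
χ² = 0.0231 + 3.2238 + 3.2338 + 7.7037 + 7.2093 + 0.4853 + 16.4078 + 3.0449 + 8.9182 = 50.250
df = (3−1)(3−1) = 4. Since 50.250 > 11.143, reject the null hypothesis of independence at α = 0.025.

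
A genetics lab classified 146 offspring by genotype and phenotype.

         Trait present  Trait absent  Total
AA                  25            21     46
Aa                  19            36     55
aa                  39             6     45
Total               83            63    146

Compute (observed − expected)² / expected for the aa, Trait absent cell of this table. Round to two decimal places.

9.27

Row total (aa) = 45; column total (Trait absent) = 63; N = 146.
Expected count E = 45 × 63 / 146 = 19.418.
Contribution = (O − E)²/E = (6 − 19.418)² / 19.418 = 9.27.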